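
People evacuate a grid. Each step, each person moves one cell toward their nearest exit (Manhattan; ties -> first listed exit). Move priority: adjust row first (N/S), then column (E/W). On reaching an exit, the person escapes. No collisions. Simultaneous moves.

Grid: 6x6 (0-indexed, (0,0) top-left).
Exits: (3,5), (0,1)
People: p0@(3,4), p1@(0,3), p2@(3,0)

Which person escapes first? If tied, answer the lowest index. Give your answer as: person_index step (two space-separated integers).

Step 1: p0:(3,4)->(3,5)->EXIT | p1:(0,3)->(0,2) | p2:(3,0)->(2,0)
Step 2: p0:escaped | p1:(0,2)->(0,1)->EXIT | p2:(2,0)->(1,0)
Step 3: p0:escaped | p1:escaped | p2:(1,0)->(0,0)
Step 4: p0:escaped | p1:escaped | p2:(0,0)->(0,1)->EXIT
Exit steps: [1, 2, 4]
First to escape: p0 at step 1

Answer: 0 1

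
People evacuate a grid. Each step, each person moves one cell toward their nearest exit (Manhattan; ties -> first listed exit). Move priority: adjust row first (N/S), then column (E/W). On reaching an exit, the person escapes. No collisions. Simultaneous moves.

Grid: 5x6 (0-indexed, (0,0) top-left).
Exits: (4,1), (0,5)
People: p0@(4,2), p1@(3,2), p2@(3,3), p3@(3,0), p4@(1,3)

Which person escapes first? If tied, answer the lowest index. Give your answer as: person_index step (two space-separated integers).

Step 1: p0:(4,2)->(4,1)->EXIT | p1:(3,2)->(4,2) | p2:(3,3)->(4,3) | p3:(3,0)->(4,0) | p4:(1,3)->(0,3)
Step 2: p0:escaped | p1:(4,2)->(4,1)->EXIT | p2:(4,3)->(4,2) | p3:(4,0)->(4,1)->EXIT | p4:(0,3)->(0,4)
Step 3: p0:escaped | p1:escaped | p2:(4,2)->(4,1)->EXIT | p3:escaped | p4:(0,4)->(0,5)->EXIT
Exit steps: [1, 2, 3, 2, 3]
First to escape: p0 at step 1

Answer: 0 1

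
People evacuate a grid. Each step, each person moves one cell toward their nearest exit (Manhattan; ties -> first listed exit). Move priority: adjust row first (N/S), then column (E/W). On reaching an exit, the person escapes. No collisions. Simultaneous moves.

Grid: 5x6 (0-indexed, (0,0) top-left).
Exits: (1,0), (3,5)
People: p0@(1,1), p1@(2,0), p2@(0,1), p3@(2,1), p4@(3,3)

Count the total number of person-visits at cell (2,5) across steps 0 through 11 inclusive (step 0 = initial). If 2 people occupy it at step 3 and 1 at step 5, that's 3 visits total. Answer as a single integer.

Answer: 0

Derivation:
Step 0: p0@(1,1) p1@(2,0) p2@(0,1) p3@(2,1) p4@(3,3) -> at (2,5): 0 [-], cum=0
Step 1: p0@ESC p1@ESC p2@(1,1) p3@(1,1) p4@(3,4) -> at (2,5): 0 [-], cum=0
Step 2: p0@ESC p1@ESC p2@ESC p3@ESC p4@ESC -> at (2,5): 0 [-], cum=0
Total visits = 0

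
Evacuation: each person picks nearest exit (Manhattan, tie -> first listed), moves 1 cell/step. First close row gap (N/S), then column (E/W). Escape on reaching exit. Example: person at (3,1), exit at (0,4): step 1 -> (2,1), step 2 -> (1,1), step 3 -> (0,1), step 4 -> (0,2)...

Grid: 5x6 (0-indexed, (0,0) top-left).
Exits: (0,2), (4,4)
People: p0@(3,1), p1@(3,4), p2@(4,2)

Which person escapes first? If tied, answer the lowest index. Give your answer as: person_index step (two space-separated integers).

Answer: 1 1

Derivation:
Step 1: p0:(3,1)->(2,1) | p1:(3,4)->(4,4)->EXIT | p2:(4,2)->(4,3)
Step 2: p0:(2,1)->(1,1) | p1:escaped | p2:(4,3)->(4,4)->EXIT
Step 3: p0:(1,1)->(0,1) | p1:escaped | p2:escaped
Step 4: p0:(0,1)->(0,2)->EXIT | p1:escaped | p2:escaped
Exit steps: [4, 1, 2]
First to escape: p1 at step 1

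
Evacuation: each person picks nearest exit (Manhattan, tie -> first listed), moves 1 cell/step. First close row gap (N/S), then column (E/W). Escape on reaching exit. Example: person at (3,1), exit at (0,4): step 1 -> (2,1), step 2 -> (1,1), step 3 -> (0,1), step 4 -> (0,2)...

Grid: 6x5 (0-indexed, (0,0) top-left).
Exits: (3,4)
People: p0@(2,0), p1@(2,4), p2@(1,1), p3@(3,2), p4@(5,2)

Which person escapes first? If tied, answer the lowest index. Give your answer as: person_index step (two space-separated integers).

Step 1: p0:(2,0)->(3,0) | p1:(2,4)->(3,4)->EXIT | p2:(1,1)->(2,1) | p3:(3,2)->(3,3) | p4:(5,2)->(4,2)
Step 2: p0:(3,0)->(3,1) | p1:escaped | p2:(2,1)->(3,1) | p3:(3,3)->(3,4)->EXIT | p4:(4,2)->(3,2)
Step 3: p0:(3,1)->(3,2) | p1:escaped | p2:(3,1)->(3,2) | p3:escaped | p4:(3,2)->(3,3)
Step 4: p0:(3,2)->(3,3) | p1:escaped | p2:(3,2)->(3,3) | p3:escaped | p4:(3,3)->(3,4)->EXIT
Step 5: p0:(3,3)->(3,4)->EXIT | p1:escaped | p2:(3,3)->(3,4)->EXIT | p3:escaped | p4:escaped
Exit steps: [5, 1, 5, 2, 4]
First to escape: p1 at step 1

Answer: 1 1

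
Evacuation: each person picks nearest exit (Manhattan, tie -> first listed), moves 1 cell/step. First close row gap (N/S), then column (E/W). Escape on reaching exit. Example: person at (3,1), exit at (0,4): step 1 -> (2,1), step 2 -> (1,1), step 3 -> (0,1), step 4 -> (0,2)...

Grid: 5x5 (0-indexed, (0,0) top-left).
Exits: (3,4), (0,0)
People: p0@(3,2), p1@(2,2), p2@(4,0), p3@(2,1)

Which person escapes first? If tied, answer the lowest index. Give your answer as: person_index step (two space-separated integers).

Step 1: p0:(3,2)->(3,3) | p1:(2,2)->(3,2) | p2:(4,0)->(3,0) | p3:(2,1)->(1,1)
Step 2: p0:(3,3)->(3,4)->EXIT | p1:(3,2)->(3,3) | p2:(3,0)->(2,0) | p3:(1,1)->(0,1)
Step 3: p0:escaped | p1:(3,3)->(3,4)->EXIT | p2:(2,0)->(1,0) | p3:(0,1)->(0,0)->EXIT
Step 4: p0:escaped | p1:escaped | p2:(1,0)->(0,0)->EXIT | p3:escaped
Exit steps: [2, 3, 4, 3]
First to escape: p0 at step 2

Answer: 0 2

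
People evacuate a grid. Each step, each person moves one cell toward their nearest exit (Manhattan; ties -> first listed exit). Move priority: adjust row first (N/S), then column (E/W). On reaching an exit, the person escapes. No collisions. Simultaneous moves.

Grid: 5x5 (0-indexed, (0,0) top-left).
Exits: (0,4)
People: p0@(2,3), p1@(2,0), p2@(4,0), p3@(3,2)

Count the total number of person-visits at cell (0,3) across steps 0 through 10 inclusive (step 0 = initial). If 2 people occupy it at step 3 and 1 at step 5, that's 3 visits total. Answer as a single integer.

Answer: 4

Derivation:
Step 0: p0@(2,3) p1@(2,0) p2@(4,0) p3@(3,2) -> at (0,3): 0 [-], cum=0
Step 1: p0@(1,3) p1@(1,0) p2@(3,0) p3@(2,2) -> at (0,3): 0 [-], cum=0
Step 2: p0@(0,3) p1@(0,0) p2@(2,0) p3@(1,2) -> at (0,3): 1 [p0], cum=1
Step 3: p0@ESC p1@(0,1) p2@(1,0) p3@(0,2) -> at (0,3): 0 [-], cum=1
Step 4: p0@ESC p1@(0,2) p2@(0,0) p3@(0,3) -> at (0,3): 1 [p3], cum=2
Step 5: p0@ESC p1@(0,3) p2@(0,1) p3@ESC -> at (0,3): 1 [p1], cum=3
Step 6: p0@ESC p1@ESC p2@(0,2) p3@ESC -> at (0,3): 0 [-], cum=3
Step 7: p0@ESC p1@ESC p2@(0,3) p3@ESC -> at (0,3): 1 [p2], cum=4
Step 8: p0@ESC p1@ESC p2@ESC p3@ESC -> at (0,3): 0 [-], cum=4
Total visits = 4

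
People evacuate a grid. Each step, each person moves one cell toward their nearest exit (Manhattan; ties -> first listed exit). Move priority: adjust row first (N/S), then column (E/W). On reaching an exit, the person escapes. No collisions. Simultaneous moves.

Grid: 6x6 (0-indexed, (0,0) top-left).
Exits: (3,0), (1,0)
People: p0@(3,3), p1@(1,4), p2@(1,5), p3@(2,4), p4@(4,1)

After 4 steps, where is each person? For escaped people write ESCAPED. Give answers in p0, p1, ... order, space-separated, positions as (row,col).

Step 1: p0:(3,3)->(3,2) | p1:(1,4)->(1,3) | p2:(1,5)->(1,4) | p3:(2,4)->(3,4) | p4:(4,1)->(3,1)
Step 2: p0:(3,2)->(3,1) | p1:(1,3)->(1,2) | p2:(1,4)->(1,3) | p3:(3,4)->(3,3) | p4:(3,1)->(3,0)->EXIT
Step 3: p0:(3,1)->(3,0)->EXIT | p1:(1,2)->(1,1) | p2:(1,3)->(1,2) | p3:(3,3)->(3,2) | p4:escaped
Step 4: p0:escaped | p1:(1,1)->(1,0)->EXIT | p2:(1,2)->(1,1) | p3:(3,2)->(3,1) | p4:escaped

ESCAPED ESCAPED (1,1) (3,1) ESCAPED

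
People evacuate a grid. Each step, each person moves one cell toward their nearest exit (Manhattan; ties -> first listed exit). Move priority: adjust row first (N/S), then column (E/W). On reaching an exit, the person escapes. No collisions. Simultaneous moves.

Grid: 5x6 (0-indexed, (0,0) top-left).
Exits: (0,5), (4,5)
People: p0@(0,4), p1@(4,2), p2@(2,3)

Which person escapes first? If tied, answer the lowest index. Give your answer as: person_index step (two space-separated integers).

Answer: 0 1

Derivation:
Step 1: p0:(0,4)->(0,5)->EXIT | p1:(4,2)->(4,3) | p2:(2,3)->(1,3)
Step 2: p0:escaped | p1:(4,3)->(4,4) | p2:(1,3)->(0,3)
Step 3: p0:escaped | p1:(4,4)->(4,5)->EXIT | p2:(0,3)->(0,4)
Step 4: p0:escaped | p1:escaped | p2:(0,4)->(0,5)->EXIT
Exit steps: [1, 3, 4]
First to escape: p0 at step 1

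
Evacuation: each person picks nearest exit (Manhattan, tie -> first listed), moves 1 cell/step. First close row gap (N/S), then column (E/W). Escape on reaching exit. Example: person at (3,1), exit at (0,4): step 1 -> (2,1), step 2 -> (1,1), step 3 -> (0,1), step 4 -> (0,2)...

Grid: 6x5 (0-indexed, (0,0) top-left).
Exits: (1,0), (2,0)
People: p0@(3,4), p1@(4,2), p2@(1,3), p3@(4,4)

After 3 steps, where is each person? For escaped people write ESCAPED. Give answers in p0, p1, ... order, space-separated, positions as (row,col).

Step 1: p0:(3,4)->(2,4) | p1:(4,2)->(3,2) | p2:(1,3)->(1,2) | p3:(4,4)->(3,4)
Step 2: p0:(2,4)->(2,3) | p1:(3,2)->(2,2) | p2:(1,2)->(1,1) | p3:(3,4)->(2,4)
Step 3: p0:(2,3)->(2,2) | p1:(2,2)->(2,1) | p2:(1,1)->(1,0)->EXIT | p3:(2,4)->(2,3)

(2,2) (2,1) ESCAPED (2,3)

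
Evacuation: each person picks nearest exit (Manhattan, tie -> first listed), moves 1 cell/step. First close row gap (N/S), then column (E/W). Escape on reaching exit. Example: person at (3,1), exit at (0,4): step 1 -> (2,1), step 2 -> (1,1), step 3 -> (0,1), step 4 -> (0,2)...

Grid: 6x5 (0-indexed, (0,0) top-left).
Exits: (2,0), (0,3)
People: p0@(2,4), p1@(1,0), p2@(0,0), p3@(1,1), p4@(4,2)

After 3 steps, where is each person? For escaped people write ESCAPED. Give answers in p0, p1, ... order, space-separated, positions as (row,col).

Step 1: p0:(2,4)->(1,4) | p1:(1,0)->(2,0)->EXIT | p2:(0,0)->(1,0) | p3:(1,1)->(2,1) | p4:(4,2)->(3,2)
Step 2: p0:(1,4)->(0,4) | p1:escaped | p2:(1,0)->(2,0)->EXIT | p3:(2,1)->(2,0)->EXIT | p4:(3,2)->(2,2)
Step 3: p0:(0,4)->(0,3)->EXIT | p1:escaped | p2:escaped | p3:escaped | p4:(2,2)->(2,1)

ESCAPED ESCAPED ESCAPED ESCAPED (2,1)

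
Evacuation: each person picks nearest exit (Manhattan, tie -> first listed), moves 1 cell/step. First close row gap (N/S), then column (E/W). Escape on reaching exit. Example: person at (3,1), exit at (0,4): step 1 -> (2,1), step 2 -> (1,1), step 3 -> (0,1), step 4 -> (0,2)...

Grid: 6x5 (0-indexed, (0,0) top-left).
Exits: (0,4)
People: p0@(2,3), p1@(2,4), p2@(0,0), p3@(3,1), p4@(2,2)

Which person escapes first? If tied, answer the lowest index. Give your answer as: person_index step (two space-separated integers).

Answer: 1 2

Derivation:
Step 1: p0:(2,3)->(1,3) | p1:(2,4)->(1,4) | p2:(0,0)->(0,1) | p3:(3,1)->(2,1) | p4:(2,2)->(1,2)
Step 2: p0:(1,3)->(0,3) | p1:(1,4)->(0,4)->EXIT | p2:(0,1)->(0,2) | p3:(2,1)->(1,1) | p4:(1,2)->(0,2)
Step 3: p0:(0,3)->(0,4)->EXIT | p1:escaped | p2:(0,2)->(0,3) | p3:(1,1)->(0,1) | p4:(0,2)->(0,3)
Step 4: p0:escaped | p1:escaped | p2:(0,3)->(0,4)->EXIT | p3:(0,1)->(0,2) | p4:(0,3)->(0,4)->EXIT
Step 5: p0:escaped | p1:escaped | p2:escaped | p3:(0,2)->(0,3) | p4:escaped
Step 6: p0:escaped | p1:escaped | p2:escaped | p3:(0,3)->(0,4)->EXIT | p4:escaped
Exit steps: [3, 2, 4, 6, 4]
First to escape: p1 at step 2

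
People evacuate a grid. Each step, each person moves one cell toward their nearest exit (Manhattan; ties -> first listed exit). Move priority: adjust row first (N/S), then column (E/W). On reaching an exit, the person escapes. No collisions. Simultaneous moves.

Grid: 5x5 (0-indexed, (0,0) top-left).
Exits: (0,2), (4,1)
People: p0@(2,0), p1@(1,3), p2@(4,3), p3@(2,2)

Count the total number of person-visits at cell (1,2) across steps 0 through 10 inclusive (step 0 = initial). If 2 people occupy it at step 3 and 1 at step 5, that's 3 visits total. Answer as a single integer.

Step 0: p0@(2,0) p1@(1,3) p2@(4,3) p3@(2,2) -> at (1,2): 0 [-], cum=0
Step 1: p0@(3,0) p1@(0,3) p2@(4,2) p3@(1,2) -> at (1,2): 1 [p3], cum=1
Step 2: p0@(4,0) p1@ESC p2@ESC p3@ESC -> at (1,2): 0 [-], cum=1
Step 3: p0@ESC p1@ESC p2@ESC p3@ESC -> at (1,2): 0 [-], cum=1
Total visits = 1

Answer: 1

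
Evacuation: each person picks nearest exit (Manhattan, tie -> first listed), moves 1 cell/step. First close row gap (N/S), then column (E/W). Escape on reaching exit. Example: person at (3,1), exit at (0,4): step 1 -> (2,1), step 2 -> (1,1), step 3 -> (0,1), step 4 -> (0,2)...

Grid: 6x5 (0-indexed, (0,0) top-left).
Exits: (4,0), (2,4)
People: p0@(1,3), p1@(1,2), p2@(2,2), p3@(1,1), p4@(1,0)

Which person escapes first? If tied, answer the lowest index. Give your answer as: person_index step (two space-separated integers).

Answer: 0 2

Derivation:
Step 1: p0:(1,3)->(2,3) | p1:(1,2)->(2,2) | p2:(2,2)->(2,3) | p3:(1,1)->(2,1) | p4:(1,0)->(2,0)
Step 2: p0:(2,3)->(2,4)->EXIT | p1:(2,2)->(2,3) | p2:(2,3)->(2,4)->EXIT | p3:(2,1)->(3,1) | p4:(2,0)->(3,0)
Step 3: p0:escaped | p1:(2,3)->(2,4)->EXIT | p2:escaped | p3:(3,1)->(4,1) | p4:(3,0)->(4,0)->EXIT
Step 4: p0:escaped | p1:escaped | p2:escaped | p3:(4,1)->(4,0)->EXIT | p4:escaped
Exit steps: [2, 3, 2, 4, 3]
First to escape: p0 at step 2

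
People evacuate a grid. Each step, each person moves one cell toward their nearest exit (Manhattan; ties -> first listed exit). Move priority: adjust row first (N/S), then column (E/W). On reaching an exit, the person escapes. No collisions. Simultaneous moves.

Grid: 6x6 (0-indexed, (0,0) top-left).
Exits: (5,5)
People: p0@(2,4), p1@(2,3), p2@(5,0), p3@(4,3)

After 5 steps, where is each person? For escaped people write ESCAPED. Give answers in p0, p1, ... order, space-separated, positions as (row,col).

Step 1: p0:(2,4)->(3,4) | p1:(2,3)->(3,3) | p2:(5,0)->(5,1) | p3:(4,3)->(5,3)
Step 2: p0:(3,4)->(4,4) | p1:(3,3)->(4,3) | p2:(5,1)->(5,2) | p3:(5,3)->(5,4)
Step 3: p0:(4,4)->(5,4) | p1:(4,3)->(5,3) | p2:(5,2)->(5,3) | p3:(5,4)->(5,5)->EXIT
Step 4: p0:(5,4)->(5,5)->EXIT | p1:(5,3)->(5,4) | p2:(5,3)->(5,4) | p3:escaped
Step 5: p0:escaped | p1:(5,4)->(5,5)->EXIT | p2:(5,4)->(5,5)->EXIT | p3:escaped

ESCAPED ESCAPED ESCAPED ESCAPED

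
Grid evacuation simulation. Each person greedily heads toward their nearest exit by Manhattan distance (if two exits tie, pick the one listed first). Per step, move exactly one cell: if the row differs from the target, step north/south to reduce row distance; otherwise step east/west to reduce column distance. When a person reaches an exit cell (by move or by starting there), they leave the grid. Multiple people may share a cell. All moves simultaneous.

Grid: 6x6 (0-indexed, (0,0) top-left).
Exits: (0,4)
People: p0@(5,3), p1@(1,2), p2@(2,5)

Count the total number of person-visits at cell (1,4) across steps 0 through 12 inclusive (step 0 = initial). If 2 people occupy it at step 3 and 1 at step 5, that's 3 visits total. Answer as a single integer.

Answer: 0

Derivation:
Step 0: p0@(5,3) p1@(1,2) p2@(2,5) -> at (1,4): 0 [-], cum=0
Step 1: p0@(4,3) p1@(0,2) p2@(1,5) -> at (1,4): 0 [-], cum=0
Step 2: p0@(3,3) p1@(0,3) p2@(0,5) -> at (1,4): 0 [-], cum=0
Step 3: p0@(2,3) p1@ESC p2@ESC -> at (1,4): 0 [-], cum=0
Step 4: p0@(1,3) p1@ESC p2@ESC -> at (1,4): 0 [-], cum=0
Step 5: p0@(0,3) p1@ESC p2@ESC -> at (1,4): 0 [-], cum=0
Step 6: p0@ESC p1@ESC p2@ESC -> at (1,4): 0 [-], cum=0
Total visits = 0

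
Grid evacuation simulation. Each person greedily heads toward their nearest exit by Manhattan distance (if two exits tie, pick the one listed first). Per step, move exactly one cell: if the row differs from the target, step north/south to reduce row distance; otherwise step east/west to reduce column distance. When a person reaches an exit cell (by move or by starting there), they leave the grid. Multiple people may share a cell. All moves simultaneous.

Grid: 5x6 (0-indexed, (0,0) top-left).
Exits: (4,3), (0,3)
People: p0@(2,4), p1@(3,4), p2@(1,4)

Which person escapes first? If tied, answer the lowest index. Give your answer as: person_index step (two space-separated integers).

Answer: 1 2

Derivation:
Step 1: p0:(2,4)->(3,4) | p1:(3,4)->(4,4) | p2:(1,4)->(0,4)
Step 2: p0:(3,4)->(4,4) | p1:(4,4)->(4,3)->EXIT | p2:(0,4)->(0,3)->EXIT
Step 3: p0:(4,4)->(4,3)->EXIT | p1:escaped | p2:escaped
Exit steps: [3, 2, 2]
First to escape: p1 at step 2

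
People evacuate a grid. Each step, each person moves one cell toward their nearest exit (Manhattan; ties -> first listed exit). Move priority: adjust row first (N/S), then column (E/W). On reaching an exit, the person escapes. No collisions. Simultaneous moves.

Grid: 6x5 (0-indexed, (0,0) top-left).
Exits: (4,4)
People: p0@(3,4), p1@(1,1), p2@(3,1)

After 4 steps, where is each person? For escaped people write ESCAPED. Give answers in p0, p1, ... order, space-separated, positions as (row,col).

Step 1: p0:(3,4)->(4,4)->EXIT | p1:(1,1)->(2,1) | p2:(3,1)->(4,1)
Step 2: p0:escaped | p1:(2,1)->(3,1) | p2:(4,1)->(4,2)
Step 3: p0:escaped | p1:(3,1)->(4,1) | p2:(4,2)->(4,3)
Step 4: p0:escaped | p1:(4,1)->(4,2) | p2:(4,3)->(4,4)->EXIT

ESCAPED (4,2) ESCAPED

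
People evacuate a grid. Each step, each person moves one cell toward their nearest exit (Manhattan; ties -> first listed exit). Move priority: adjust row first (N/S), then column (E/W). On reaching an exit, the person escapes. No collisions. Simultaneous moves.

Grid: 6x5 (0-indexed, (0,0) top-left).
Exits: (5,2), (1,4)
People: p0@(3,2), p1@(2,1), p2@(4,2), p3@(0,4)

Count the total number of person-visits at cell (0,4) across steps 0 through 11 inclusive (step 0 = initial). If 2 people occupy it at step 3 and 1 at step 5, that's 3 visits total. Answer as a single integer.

Step 0: p0@(3,2) p1@(2,1) p2@(4,2) p3@(0,4) -> at (0,4): 1 [p3], cum=1
Step 1: p0@(4,2) p1@(3,1) p2@ESC p3@ESC -> at (0,4): 0 [-], cum=1
Step 2: p0@ESC p1@(4,1) p2@ESC p3@ESC -> at (0,4): 0 [-], cum=1
Step 3: p0@ESC p1@(5,1) p2@ESC p3@ESC -> at (0,4): 0 [-], cum=1
Step 4: p0@ESC p1@ESC p2@ESC p3@ESC -> at (0,4): 0 [-], cum=1
Total visits = 1

Answer: 1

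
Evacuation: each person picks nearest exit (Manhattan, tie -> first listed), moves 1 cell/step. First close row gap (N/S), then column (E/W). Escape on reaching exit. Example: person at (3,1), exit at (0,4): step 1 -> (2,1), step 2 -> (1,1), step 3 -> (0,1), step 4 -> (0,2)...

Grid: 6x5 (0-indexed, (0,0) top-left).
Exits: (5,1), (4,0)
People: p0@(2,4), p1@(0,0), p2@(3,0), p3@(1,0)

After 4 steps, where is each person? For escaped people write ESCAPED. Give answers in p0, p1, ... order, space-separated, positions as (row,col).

Step 1: p0:(2,4)->(3,4) | p1:(0,0)->(1,0) | p2:(3,0)->(4,0)->EXIT | p3:(1,0)->(2,0)
Step 2: p0:(3,4)->(4,4) | p1:(1,0)->(2,0) | p2:escaped | p3:(2,0)->(3,0)
Step 3: p0:(4,4)->(5,4) | p1:(2,0)->(3,0) | p2:escaped | p3:(3,0)->(4,0)->EXIT
Step 4: p0:(5,4)->(5,3) | p1:(3,0)->(4,0)->EXIT | p2:escaped | p3:escaped

(5,3) ESCAPED ESCAPED ESCAPED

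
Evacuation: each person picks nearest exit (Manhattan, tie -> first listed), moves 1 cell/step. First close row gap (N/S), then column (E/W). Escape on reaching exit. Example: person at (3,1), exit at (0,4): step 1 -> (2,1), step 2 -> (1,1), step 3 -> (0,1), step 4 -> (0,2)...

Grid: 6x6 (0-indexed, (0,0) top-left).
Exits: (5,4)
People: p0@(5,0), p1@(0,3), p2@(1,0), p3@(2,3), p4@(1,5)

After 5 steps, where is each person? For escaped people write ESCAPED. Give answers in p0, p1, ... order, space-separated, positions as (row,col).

Step 1: p0:(5,0)->(5,1) | p1:(0,3)->(1,3) | p2:(1,0)->(2,0) | p3:(2,3)->(3,3) | p4:(1,5)->(2,5)
Step 2: p0:(5,1)->(5,2) | p1:(1,3)->(2,3) | p2:(2,0)->(3,0) | p3:(3,3)->(4,3) | p4:(2,5)->(3,5)
Step 3: p0:(5,2)->(5,3) | p1:(2,3)->(3,3) | p2:(3,0)->(4,0) | p3:(4,3)->(5,3) | p4:(3,5)->(4,5)
Step 4: p0:(5,3)->(5,4)->EXIT | p1:(3,3)->(4,3) | p2:(4,0)->(5,0) | p3:(5,3)->(5,4)->EXIT | p4:(4,5)->(5,5)
Step 5: p0:escaped | p1:(4,3)->(5,3) | p2:(5,0)->(5,1) | p3:escaped | p4:(5,5)->(5,4)->EXIT

ESCAPED (5,3) (5,1) ESCAPED ESCAPED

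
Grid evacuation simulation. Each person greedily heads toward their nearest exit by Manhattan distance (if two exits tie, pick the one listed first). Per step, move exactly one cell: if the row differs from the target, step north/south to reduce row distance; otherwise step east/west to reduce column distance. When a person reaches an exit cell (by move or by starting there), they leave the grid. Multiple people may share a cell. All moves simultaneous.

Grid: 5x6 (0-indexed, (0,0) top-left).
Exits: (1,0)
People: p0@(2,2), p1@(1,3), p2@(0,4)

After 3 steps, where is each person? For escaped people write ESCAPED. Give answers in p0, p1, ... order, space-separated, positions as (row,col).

Step 1: p0:(2,2)->(1,2) | p1:(1,3)->(1,2) | p2:(0,4)->(1,4)
Step 2: p0:(1,2)->(1,1) | p1:(1,2)->(1,1) | p2:(1,4)->(1,3)
Step 3: p0:(1,1)->(1,0)->EXIT | p1:(1,1)->(1,0)->EXIT | p2:(1,3)->(1,2)

ESCAPED ESCAPED (1,2)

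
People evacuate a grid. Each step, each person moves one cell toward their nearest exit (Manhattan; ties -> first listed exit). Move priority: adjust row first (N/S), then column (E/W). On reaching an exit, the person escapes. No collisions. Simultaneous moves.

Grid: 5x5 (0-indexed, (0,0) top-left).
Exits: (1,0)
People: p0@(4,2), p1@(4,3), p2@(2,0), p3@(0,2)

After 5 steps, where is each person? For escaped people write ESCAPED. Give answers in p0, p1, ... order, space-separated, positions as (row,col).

Step 1: p0:(4,2)->(3,2) | p1:(4,3)->(3,3) | p2:(2,0)->(1,0)->EXIT | p3:(0,2)->(1,2)
Step 2: p0:(3,2)->(2,2) | p1:(3,3)->(2,3) | p2:escaped | p3:(1,2)->(1,1)
Step 3: p0:(2,2)->(1,2) | p1:(2,3)->(1,3) | p2:escaped | p3:(1,1)->(1,0)->EXIT
Step 4: p0:(1,2)->(1,1) | p1:(1,3)->(1,2) | p2:escaped | p3:escaped
Step 5: p0:(1,1)->(1,0)->EXIT | p1:(1,2)->(1,1) | p2:escaped | p3:escaped

ESCAPED (1,1) ESCAPED ESCAPED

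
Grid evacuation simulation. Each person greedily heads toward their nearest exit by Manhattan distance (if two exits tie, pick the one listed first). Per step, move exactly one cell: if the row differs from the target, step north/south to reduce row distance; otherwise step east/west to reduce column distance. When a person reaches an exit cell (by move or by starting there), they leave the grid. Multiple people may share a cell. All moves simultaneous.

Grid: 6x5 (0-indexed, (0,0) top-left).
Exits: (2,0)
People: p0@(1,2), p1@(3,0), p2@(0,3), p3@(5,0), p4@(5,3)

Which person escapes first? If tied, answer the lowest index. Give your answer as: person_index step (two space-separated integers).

Answer: 1 1

Derivation:
Step 1: p0:(1,2)->(2,2) | p1:(3,0)->(2,0)->EXIT | p2:(0,3)->(1,3) | p3:(5,0)->(4,0) | p4:(5,3)->(4,3)
Step 2: p0:(2,2)->(2,1) | p1:escaped | p2:(1,3)->(2,3) | p3:(4,0)->(3,0) | p4:(4,3)->(3,3)
Step 3: p0:(2,1)->(2,0)->EXIT | p1:escaped | p2:(2,3)->(2,2) | p3:(3,0)->(2,0)->EXIT | p4:(3,3)->(2,3)
Step 4: p0:escaped | p1:escaped | p2:(2,2)->(2,1) | p3:escaped | p4:(2,3)->(2,2)
Step 5: p0:escaped | p1:escaped | p2:(2,1)->(2,0)->EXIT | p3:escaped | p4:(2,2)->(2,1)
Step 6: p0:escaped | p1:escaped | p2:escaped | p3:escaped | p4:(2,1)->(2,0)->EXIT
Exit steps: [3, 1, 5, 3, 6]
First to escape: p1 at step 1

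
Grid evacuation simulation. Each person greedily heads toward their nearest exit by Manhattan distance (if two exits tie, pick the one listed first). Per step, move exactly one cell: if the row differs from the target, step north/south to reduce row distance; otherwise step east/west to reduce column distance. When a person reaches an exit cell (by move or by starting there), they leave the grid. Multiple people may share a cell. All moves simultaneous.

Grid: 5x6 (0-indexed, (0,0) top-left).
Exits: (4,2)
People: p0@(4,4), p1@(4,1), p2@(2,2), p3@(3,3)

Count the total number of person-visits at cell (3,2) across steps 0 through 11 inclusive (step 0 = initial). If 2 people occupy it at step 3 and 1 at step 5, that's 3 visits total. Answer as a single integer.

Answer: 1

Derivation:
Step 0: p0@(4,4) p1@(4,1) p2@(2,2) p3@(3,3) -> at (3,2): 0 [-], cum=0
Step 1: p0@(4,3) p1@ESC p2@(3,2) p3@(4,3) -> at (3,2): 1 [p2], cum=1
Step 2: p0@ESC p1@ESC p2@ESC p3@ESC -> at (3,2): 0 [-], cum=1
Total visits = 1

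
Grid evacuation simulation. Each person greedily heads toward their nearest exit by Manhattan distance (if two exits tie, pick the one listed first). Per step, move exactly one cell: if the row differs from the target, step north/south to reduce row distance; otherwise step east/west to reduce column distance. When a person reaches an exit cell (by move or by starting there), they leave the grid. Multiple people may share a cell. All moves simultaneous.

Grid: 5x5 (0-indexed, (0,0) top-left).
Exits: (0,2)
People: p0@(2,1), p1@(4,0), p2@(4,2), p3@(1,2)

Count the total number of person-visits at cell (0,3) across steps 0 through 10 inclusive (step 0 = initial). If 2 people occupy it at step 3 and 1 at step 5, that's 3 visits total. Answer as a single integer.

Answer: 0

Derivation:
Step 0: p0@(2,1) p1@(4,0) p2@(4,2) p3@(1,2) -> at (0,3): 0 [-], cum=0
Step 1: p0@(1,1) p1@(3,0) p2@(3,2) p3@ESC -> at (0,3): 0 [-], cum=0
Step 2: p0@(0,1) p1@(2,0) p2@(2,2) p3@ESC -> at (0,3): 0 [-], cum=0
Step 3: p0@ESC p1@(1,0) p2@(1,2) p3@ESC -> at (0,3): 0 [-], cum=0
Step 4: p0@ESC p1@(0,0) p2@ESC p3@ESC -> at (0,3): 0 [-], cum=0
Step 5: p0@ESC p1@(0,1) p2@ESC p3@ESC -> at (0,3): 0 [-], cum=0
Step 6: p0@ESC p1@ESC p2@ESC p3@ESC -> at (0,3): 0 [-], cum=0
Total visits = 0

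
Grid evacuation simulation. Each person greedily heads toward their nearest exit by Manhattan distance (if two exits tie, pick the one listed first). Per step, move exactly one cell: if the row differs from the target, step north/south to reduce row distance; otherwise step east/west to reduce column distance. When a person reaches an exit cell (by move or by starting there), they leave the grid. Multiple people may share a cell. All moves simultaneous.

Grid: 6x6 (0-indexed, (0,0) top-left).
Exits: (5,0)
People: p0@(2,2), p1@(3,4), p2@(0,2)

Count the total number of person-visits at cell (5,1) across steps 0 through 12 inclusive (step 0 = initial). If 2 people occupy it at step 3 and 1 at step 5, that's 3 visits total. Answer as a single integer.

Step 0: p0@(2,2) p1@(3,4) p2@(0,2) -> at (5,1): 0 [-], cum=0
Step 1: p0@(3,2) p1@(4,4) p2@(1,2) -> at (5,1): 0 [-], cum=0
Step 2: p0@(4,2) p1@(5,4) p2@(2,2) -> at (5,1): 0 [-], cum=0
Step 3: p0@(5,2) p1@(5,3) p2@(3,2) -> at (5,1): 0 [-], cum=0
Step 4: p0@(5,1) p1@(5,2) p2@(4,2) -> at (5,1): 1 [p0], cum=1
Step 5: p0@ESC p1@(5,1) p2@(5,2) -> at (5,1): 1 [p1], cum=2
Step 6: p0@ESC p1@ESC p2@(5,1) -> at (5,1): 1 [p2], cum=3
Step 7: p0@ESC p1@ESC p2@ESC -> at (5,1): 0 [-], cum=3
Total visits = 3

Answer: 3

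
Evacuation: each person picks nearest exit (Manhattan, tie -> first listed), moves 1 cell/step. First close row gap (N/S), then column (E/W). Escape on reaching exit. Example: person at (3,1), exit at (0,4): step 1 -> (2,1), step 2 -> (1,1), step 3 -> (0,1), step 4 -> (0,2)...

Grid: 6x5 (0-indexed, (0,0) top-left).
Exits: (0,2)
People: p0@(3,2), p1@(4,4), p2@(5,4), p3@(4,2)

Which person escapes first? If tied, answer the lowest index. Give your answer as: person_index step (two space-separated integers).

Answer: 0 3

Derivation:
Step 1: p0:(3,2)->(2,2) | p1:(4,4)->(3,4) | p2:(5,4)->(4,4) | p3:(4,2)->(3,2)
Step 2: p0:(2,2)->(1,2) | p1:(3,4)->(2,4) | p2:(4,4)->(3,4) | p3:(3,2)->(2,2)
Step 3: p0:(1,2)->(0,2)->EXIT | p1:(2,4)->(1,4) | p2:(3,4)->(2,4) | p3:(2,2)->(1,2)
Step 4: p0:escaped | p1:(1,4)->(0,4) | p2:(2,4)->(1,4) | p3:(1,2)->(0,2)->EXIT
Step 5: p0:escaped | p1:(0,4)->(0,3) | p2:(1,4)->(0,4) | p3:escaped
Step 6: p0:escaped | p1:(0,3)->(0,2)->EXIT | p2:(0,4)->(0,3) | p3:escaped
Step 7: p0:escaped | p1:escaped | p2:(0,3)->(0,2)->EXIT | p3:escaped
Exit steps: [3, 6, 7, 4]
First to escape: p0 at step 3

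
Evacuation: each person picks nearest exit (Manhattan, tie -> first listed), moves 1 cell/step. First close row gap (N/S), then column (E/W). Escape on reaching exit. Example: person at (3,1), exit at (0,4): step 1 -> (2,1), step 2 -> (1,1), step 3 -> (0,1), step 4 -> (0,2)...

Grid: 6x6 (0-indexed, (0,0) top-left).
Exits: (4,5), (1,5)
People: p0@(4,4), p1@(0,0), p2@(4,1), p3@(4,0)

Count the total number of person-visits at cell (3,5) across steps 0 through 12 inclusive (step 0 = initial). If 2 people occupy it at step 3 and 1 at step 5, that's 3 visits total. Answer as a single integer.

Step 0: p0@(4,4) p1@(0,0) p2@(4,1) p3@(4,0) -> at (3,5): 0 [-], cum=0
Step 1: p0@ESC p1@(1,0) p2@(4,2) p3@(4,1) -> at (3,5): 0 [-], cum=0
Step 2: p0@ESC p1@(1,1) p2@(4,3) p3@(4,2) -> at (3,5): 0 [-], cum=0
Step 3: p0@ESC p1@(1,2) p2@(4,4) p3@(4,3) -> at (3,5): 0 [-], cum=0
Step 4: p0@ESC p1@(1,3) p2@ESC p3@(4,4) -> at (3,5): 0 [-], cum=0
Step 5: p0@ESC p1@(1,4) p2@ESC p3@ESC -> at (3,5): 0 [-], cum=0
Step 6: p0@ESC p1@ESC p2@ESC p3@ESC -> at (3,5): 0 [-], cum=0
Total visits = 0

Answer: 0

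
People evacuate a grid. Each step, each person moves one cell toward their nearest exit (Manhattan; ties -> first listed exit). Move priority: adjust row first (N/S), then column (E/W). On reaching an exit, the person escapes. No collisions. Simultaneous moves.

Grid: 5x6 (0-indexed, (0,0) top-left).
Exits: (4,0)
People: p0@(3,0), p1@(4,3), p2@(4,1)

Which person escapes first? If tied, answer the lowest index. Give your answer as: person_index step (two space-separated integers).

Answer: 0 1

Derivation:
Step 1: p0:(3,0)->(4,0)->EXIT | p1:(4,3)->(4,2) | p2:(4,1)->(4,0)->EXIT
Step 2: p0:escaped | p1:(4,2)->(4,1) | p2:escaped
Step 3: p0:escaped | p1:(4,1)->(4,0)->EXIT | p2:escaped
Exit steps: [1, 3, 1]
First to escape: p0 at step 1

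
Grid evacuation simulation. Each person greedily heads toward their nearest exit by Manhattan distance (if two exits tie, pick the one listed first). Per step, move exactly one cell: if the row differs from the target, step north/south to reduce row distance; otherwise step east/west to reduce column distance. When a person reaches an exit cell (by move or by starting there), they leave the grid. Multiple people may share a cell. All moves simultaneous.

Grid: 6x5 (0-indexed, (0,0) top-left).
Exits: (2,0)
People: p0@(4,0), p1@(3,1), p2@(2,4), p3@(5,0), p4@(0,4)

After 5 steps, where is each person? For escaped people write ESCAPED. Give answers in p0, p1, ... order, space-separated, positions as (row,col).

Step 1: p0:(4,0)->(3,0) | p1:(3,1)->(2,1) | p2:(2,4)->(2,3) | p3:(5,0)->(4,0) | p4:(0,4)->(1,4)
Step 2: p0:(3,0)->(2,0)->EXIT | p1:(2,1)->(2,0)->EXIT | p2:(2,3)->(2,2) | p3:(4,0)->(3,0) | p4:(1,4)->(2,4)
Step 3: p0:escaped | p1:escaped | p2:(2,2)->(2,1) | p3:(3,0)->(2,0)->EXIT | p4:(2,4)->(2,3)
Step 4: p0:escaped | p1:escaped | p2:(2,1)->(2,0)->EXIT | p3:escaped | p4:(2,3)->(2,2)
Step 5: p0:escaped | p1:escaped | p2:escaped | p3:escaped | p4:(2,2)->(2,1)

ESCAPED ESCAPED ESCAPED ESCAPED (2,1)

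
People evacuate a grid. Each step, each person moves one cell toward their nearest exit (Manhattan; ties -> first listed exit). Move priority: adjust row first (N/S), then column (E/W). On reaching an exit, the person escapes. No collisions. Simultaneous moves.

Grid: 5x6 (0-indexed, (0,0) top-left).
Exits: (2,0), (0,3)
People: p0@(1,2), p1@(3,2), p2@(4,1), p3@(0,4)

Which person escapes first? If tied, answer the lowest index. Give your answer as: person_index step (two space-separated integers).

Answer: 3 1

Derivation:
Step 1: p0:(1,2)->(0,2) | p1:(3,2)->(2,2) | p2:(4,1)->(3,1) | p3:(0,4)->(0,3)->EXIT
Step 2: p0:(0,2)->(0,3)->EXIT | p1:(2,2)->(2,1) | p2:(3,1)->(2,1) | p3:escaped
Step 3: p0:escaped | p1:(2,1)->(2,0)->EXIT | p2:(2,1)->(2,0)->EXIT | p3:escaped
Exit steps: [2, 3, 3, 1]
First to escape: p3 at step 1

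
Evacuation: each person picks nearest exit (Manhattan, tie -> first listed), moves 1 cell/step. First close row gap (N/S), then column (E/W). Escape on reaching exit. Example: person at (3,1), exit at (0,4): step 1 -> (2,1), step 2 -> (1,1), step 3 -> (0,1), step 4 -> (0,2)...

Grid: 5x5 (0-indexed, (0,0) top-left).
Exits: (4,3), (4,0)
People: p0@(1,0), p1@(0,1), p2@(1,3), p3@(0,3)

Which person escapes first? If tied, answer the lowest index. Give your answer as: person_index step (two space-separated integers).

Answer: 0 3

Derivation:
Step 1: p0:(1,0)->(2,0) | p1:(0,1)->(1,1) | p2:(1,3)->(2,3) | p3:(0,3)->(1,3)
Step 2: p0:(2,0)->(3,0) | p1:(1,1)->(2,1) | p2:(2,3)->(3,3) | p3:(1,3)->(2,3)
Step 3: p0:(3,0)->(4,0)->EXIT | p1:(2,1)->(3,1) | p2:(3,3)->(4,3)->EXIT | p3:(2,3)->(3,3)
Step 4: p0:escaped | p1:(3,1)->(4,1) | p2:escaped | p3:(3,3)->(4,3)->EXIT
Step 5: p0:escaped | p1:(4,1)->(4,0)->EXIT | p2:escaped | p3:escaped
Exit steps: [3, 5, 3, 4]
First to escape: p0 at step 3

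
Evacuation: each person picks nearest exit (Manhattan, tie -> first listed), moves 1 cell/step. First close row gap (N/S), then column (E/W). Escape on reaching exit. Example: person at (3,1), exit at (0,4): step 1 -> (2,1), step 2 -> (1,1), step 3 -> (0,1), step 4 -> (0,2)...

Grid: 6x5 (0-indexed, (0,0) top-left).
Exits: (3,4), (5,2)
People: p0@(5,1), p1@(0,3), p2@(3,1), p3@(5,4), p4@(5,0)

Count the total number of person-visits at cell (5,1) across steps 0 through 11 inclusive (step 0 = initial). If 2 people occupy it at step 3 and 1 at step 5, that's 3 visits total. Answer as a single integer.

Answer: 2

Derivation:
Step 0: p0@(5,1) p1@(0,3) p2@(3,1) p3@(5,4) p4@(5,0) -> at (5,1): 1 [p0], cum=1
Step 1: p0@ESC p1@(1,3) p2@(3,2) p3@(4,4) p4@(5,1) -> at (5,1): 1 [p4], cum=2
Step 2: p0@ESC p1@(2,3) p2@(3,3) p3@ESC p4@ESC -> at (5,1): 0 [-], cum=2
Step 3: p0@ESC p1@(3,3) p2@ESC p3@ESC p4@ESC -> at (5,1): 0 [-], cum=2
Step 4: p0@ESC p1@ESC p2@ESC p3@ESC p4@ESC -> at (5,1): 0 [-], cum=2
Total visits = 2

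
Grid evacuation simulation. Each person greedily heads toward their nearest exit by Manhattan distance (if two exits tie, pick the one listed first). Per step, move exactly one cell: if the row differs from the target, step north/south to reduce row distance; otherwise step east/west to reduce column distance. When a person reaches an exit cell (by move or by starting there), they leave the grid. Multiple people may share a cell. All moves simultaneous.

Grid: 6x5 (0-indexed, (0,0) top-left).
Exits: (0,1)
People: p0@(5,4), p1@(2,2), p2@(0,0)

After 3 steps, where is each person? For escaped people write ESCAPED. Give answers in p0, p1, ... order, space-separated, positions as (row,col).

Step 1: p0:(5,4)->(4,4) | p1:(2,2)->(1,2) | p2:(0,0)->(0,1)->EXIT
Step 2: p0:(4,4)->(3,4) | p1:(1,2)->(0,2) | p2:escaped
Step 3: p0:(3,4)->(2,4) | p1:(0,2)->(0,1)->EXIT | p2:escaped

(2,4) ESCAPED ESCAPED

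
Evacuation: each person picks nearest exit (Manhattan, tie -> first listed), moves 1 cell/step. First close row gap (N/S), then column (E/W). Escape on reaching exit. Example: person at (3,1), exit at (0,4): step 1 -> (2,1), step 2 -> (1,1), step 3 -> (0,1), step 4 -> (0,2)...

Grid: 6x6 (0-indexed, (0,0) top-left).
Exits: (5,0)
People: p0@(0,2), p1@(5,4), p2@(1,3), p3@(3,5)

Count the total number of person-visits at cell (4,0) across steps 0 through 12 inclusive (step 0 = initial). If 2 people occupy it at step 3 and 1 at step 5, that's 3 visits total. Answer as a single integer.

Answer: 0

Derivation:
Step 0: p0@(0,2) p1@(5,4) p2@(1,3) p3@(3,5) -> at (4,0): 0 [-], cum=0
Step 1: p0@(1,2) p1@(5,3) p2@(2,3) p3@(4,5) -> at (4,0): 0 [-], cum=0
Step 2: p0@(2,2) p1@(5,2) p2@(3,3) p3@(5,5) -> at (4,0): 0 [-], cum=0
Step 3: p0@(3,2) p1@(5,1) p2@(4,3) p3@(5,4) -> at (4,0): 0 [-], cum=0
Step 4: p0@(4,2) p1@ESC p2@(5,3) p3@(5,3) -> at (4,0): 0 [-], cum=0
Step 5: p0@(5,2) p1@ESC p2@(5,2) p3@(5,2) -> at (4,0): 0 [-], cum=0
Step 6: p0@(5,1) p1@ESC p2@(5,1) p3@(5,1) -> at (4,0): 0 [-], cum=0
Step 7: p0@ESC p1@ESC p2@ESC p3@ESC -> at (4,0): 0 [-], cum=0
Total visits = 0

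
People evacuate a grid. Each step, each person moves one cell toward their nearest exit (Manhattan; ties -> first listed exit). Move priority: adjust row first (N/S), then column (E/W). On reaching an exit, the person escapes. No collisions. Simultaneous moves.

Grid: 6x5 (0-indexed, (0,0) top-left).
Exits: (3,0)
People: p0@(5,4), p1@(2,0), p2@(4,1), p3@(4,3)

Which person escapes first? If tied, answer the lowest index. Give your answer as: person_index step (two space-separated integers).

Step 1: p0:(5,4)->(4,4) | p1:(2,0)->(3,0)->EXIT | p2:(4,1)->(3,1) | p3:(4,3)->(3,3)
Step 2: p0:(4,4)->(3,4) | p1:escaped | p2:(3,1)->(3,0)->EXIT | p3:(3,3)->(3,2)
Step 3: p0:(3,4)->(3,3) | p1:escaped | p2:escaped | p3:(3,2)->(3,1)
Step 4: p0:(3,3)->(3,2) | p1:escaped | p2:escaped | p3:(3,1)->(3,0)->EXIT
Step 5: p0:(3,2)->(3,1) | p1:escaped | p2:escaped | p3:escaped
Step 6: p0:(3,1)->(3,0)->EXIT | p1:escaped | p2:escaped | p3:escaped
Exit steps: [6, 1, 2, 4]
First to escape: p1 at step 1

Answer: 1 1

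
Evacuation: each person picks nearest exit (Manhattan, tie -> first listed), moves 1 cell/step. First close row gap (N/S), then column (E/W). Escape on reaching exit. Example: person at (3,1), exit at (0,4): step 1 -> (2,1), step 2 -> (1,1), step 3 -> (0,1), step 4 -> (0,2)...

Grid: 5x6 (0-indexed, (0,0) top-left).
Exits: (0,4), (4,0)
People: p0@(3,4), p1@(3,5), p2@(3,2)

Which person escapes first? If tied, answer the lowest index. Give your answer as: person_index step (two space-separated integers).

Step 1: p0:(3,4)->(2,4) | p1:(3,5)->(2,5) | p2:(3,2)->(4,2)
Step 2: p0:(2,4)->(1,4) | p1:(2,5)->(1,5) | p2:(4,2)->(4,1)
Step 3: p0:(1,4)->(0,4)->EXIT | p1:(1,5)->(0,5) | p2:(4,1)->(4,0)->EXIT
Step 4: p0:escaped | p1:(0,5)->(0,4)->EXIT | p2:escaped
Exit steps: [3, 4, 3]
First to escape: p0 at step 3

Answer: 0 3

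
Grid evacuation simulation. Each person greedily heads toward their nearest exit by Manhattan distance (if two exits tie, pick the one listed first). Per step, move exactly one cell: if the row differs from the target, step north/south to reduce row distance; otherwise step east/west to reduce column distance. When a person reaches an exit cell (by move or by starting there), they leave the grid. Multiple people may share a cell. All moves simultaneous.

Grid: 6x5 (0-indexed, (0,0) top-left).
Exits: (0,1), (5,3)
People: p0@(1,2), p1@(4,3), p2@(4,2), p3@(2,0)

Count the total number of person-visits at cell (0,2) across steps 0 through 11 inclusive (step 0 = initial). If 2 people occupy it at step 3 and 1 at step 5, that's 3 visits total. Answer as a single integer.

Answer: 1

Derivation:
Step 0: p0@(1,2) p1@(4,3) p2@(4,2) p3@(2,0) -> at (0,2): 0 [-], cum=0
Step 1: p0@(0,2) p1@ESC p2@(5,2) p3@(1,0) -> at (0,2): 1 [p0], cum=1
Step 2: p0@ESC p1@ESC p2@ESC p3@(0,0) -> at (0,2): 0 [-], cum=1
Step 3: p0@ESC p1@ESC p2@ESC p3@ESC -> at (0,2): 0 [-], cum=1
Total visits = 1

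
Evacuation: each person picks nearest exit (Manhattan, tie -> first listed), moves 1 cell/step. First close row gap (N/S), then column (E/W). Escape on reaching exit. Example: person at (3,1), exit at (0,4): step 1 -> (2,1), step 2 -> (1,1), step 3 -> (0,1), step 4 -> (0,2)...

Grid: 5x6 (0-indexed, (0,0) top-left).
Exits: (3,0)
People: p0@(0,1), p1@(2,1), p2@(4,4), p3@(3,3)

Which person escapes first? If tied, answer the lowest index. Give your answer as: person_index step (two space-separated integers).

Answer: 1 2

Derivation:
Step 1: p0:(0,1)->(1,1) | p1:(2,1)->(3,1) | p2:(4,4)->(3,4) | p3:(3,3)->(3,2)
Step 2: p0:(1,1)->(2,1) | p1:(3,1)->(3,0)->EXIT | p2:(3,4)->(3,3) | p3:(3,2)->(3,1)
Step 3: p0:(2,1)->(3,1) | p1:escaped | p2:(3,3)->(3,2) | p3:(3,1)->(3,0)->EXIT
Step 4: p0:(3,1)->(3,0)->EXIT | p1:escaped | p2:(3,2)->(3,1) | p3:escaped
Step 5: p0:escaped | p1:escaped | p2:(3,1)->(3,0)->EXIT | p3:escaped
Exit steps: [4, 2, 5, 3]
First to escape: p1 at step 2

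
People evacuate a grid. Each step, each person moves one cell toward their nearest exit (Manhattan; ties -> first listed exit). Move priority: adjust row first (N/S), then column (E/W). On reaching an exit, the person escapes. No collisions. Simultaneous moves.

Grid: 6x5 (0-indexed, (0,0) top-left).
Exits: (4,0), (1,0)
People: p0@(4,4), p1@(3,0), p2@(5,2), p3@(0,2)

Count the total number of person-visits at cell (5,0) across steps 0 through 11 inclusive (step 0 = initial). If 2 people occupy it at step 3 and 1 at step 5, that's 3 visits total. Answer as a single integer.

Step 0: p0@(4,4) p1@(3,0) p2@(5,2) p3@(0,2) -> at (5,0): 0 [-], cum=0
Step 1: p0@(4,3) p1@ESC p2@(4,2) p3@(1,2) -> at (5,0): 0 [-], cum=0
Step 2: p0@(4,2) p1@ESC p2@(4,1) p3@(1,1) -> at (5,0): 0 [-], cum=0
Step 3: p0@(4,1) p1@ESC p2@ESC p3@ESC -> at (5,0): 0 [-], cum=0
Step 4: p0@ESC p1@ESC p2@ESC p3@ESC -> at (5,0): 0 [-], cum=0
Total visits = 0

Answer: 0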